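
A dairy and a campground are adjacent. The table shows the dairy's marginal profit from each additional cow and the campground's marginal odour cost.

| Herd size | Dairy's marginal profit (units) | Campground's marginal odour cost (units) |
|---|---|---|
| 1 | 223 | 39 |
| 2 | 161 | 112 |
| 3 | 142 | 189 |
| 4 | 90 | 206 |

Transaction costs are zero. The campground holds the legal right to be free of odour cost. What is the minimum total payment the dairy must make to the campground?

Efficient level: marginal profit ≥ marginal odour cost through level 2, so k* = 2.
With the campground holding the right, the dairy must at least compensate total damage at k*: 39 + 112 = 151.

151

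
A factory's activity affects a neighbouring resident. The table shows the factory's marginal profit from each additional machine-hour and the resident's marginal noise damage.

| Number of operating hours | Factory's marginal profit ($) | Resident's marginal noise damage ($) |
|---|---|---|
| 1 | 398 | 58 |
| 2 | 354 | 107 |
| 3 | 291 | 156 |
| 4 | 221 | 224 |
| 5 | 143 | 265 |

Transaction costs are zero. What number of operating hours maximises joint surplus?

3

Bargaining reaches the level where marginal profit last exceeds marginal noise damage.
That holds through level 3 (291 ≥ 156) but not at 4 (221 < 224).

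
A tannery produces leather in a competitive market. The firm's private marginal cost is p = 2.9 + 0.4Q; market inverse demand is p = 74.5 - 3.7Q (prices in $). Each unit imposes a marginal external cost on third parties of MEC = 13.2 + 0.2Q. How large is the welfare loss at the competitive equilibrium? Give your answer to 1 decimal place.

Market equilibrium (private): 2.9 + 0.4Q = 74.5 - 3.7Q → Q_m = 17.4634.
Social marginal cost = private MC + MEC = 16.1 + 0.6Q.
Set SMC = demand: 16.1 + 0.6Q = 74.5 - 3.7Q → Q* = 13.5814.
Height of the DWL triangle at Q_m is SMC(Q_m) − demand(Q_m) = MEC(Q_m) = 16.6927.
DWL = ½ × 3.8820 × 16.6927 = 32.4005.

DWL = $32.4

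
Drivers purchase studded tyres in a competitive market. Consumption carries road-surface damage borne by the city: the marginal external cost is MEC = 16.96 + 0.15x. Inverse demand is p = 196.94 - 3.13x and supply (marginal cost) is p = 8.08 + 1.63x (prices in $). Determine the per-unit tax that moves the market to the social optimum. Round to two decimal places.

Social marginal benefit = demand − MEC = 179.98 - 3.28x.
Set SMB = MC: 179.98 - 3.28x = 8.08 + 1.63x → x* = 35.0102.
The Pigouvian tax equals MEC at x*: 16.96 + 0.15×35.0102 = 22.2115.

tax = $22.21 per unit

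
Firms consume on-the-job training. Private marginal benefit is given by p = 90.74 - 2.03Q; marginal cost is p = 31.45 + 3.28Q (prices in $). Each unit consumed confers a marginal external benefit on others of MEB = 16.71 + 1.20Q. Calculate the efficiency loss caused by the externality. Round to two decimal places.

Market equilibrium (private): 31.45 + 3.28Q = 90.74 - 2.03Q → Q_m = 11.1657.
Social marginal benefit = demand + MEB = 107.45 - 0.83Q.
Set SMB = MC: 107.45 - 0.83Q = 31.45 + 3.28Q → Q* = 18.4915.
The loss is the area between SMB and MC from Q* to Q_m; with linear curves that's a triangle of height MEB(Q_m).
DWL = ½ × 7.3258 × 30.1089 = 110.2859.

DWL = $110.29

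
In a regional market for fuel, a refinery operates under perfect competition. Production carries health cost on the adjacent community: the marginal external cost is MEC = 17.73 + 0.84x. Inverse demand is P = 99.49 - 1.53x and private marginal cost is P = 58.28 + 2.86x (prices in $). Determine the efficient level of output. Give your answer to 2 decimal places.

x* = 4.49

Social marginal cost = private MC + MEC = 76.01 + 3.70x.
Set SMC = demand: 76.01 + 3.70x = 99.49 - 1.53x → x* = 4.4895.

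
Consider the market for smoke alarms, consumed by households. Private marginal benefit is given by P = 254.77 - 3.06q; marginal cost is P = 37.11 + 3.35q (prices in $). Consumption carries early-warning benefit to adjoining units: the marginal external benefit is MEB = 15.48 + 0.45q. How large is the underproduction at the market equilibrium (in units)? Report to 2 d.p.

Market equilibrium (private): 37.11 + 3.35q = 254.77 - 3.06q → q_m = 33.9563.
Social marginal benefit = demand + MEB = 270.25 - 2.61q.
Set SMB = MC: 270.25 - 2.61q = 37.11 + 3.35q → q* = 39.1174.
Gap = |33.9563 − 39.1174| = 5.1611.

5.16 units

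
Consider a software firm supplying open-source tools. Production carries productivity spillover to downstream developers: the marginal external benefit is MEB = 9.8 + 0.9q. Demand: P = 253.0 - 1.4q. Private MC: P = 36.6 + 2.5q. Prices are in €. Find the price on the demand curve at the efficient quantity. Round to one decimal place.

P = €147.4

Social marginal cost = private MC − MEB = 26.8 + 1.6q.
Set SMC = demand: 26.8 + 1.6q = 253.0 - 1.4q → q* = 75.4000.
Consumer price on the demand curve at q*: 253.0 − 1.4×75.4000 = 147.4400.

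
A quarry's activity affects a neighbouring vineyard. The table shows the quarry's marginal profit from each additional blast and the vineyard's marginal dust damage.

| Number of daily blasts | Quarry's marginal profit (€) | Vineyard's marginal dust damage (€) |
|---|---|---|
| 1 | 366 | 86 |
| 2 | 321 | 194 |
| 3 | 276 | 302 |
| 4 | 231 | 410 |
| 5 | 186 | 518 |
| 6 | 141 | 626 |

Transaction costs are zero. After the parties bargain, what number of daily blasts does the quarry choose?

2

Bargaining reaches the level where marginal profit last exceeds marginal dust damage.
That holds through level 2 (321 ≥ 194) but not at 3 (276 < 302).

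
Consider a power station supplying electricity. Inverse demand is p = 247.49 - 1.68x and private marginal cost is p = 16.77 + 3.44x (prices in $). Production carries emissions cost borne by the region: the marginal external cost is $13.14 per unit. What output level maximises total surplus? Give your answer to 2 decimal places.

x* = 42.50

Social marginal cost = private MC + MEC = 29.91 + 3.44x.
Set SMC = demand: 29.91 + 3.44x = 247.49 - 1.68x → x* = 42.4961.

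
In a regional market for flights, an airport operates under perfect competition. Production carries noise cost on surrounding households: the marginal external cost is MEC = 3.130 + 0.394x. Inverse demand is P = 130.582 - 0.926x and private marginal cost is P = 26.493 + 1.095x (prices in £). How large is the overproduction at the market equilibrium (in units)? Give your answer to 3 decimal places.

Market equilibrium (private): 26.493 + 1.095x = 130.582 - 0.926x → x_m = 51.5037.
Social marginal cost = private MC + MEC = 29.623 + 1.489x.
Set SMC = demand: 29.623 + 1.489x = 130.582 - 0.926x → x* = 41.8050.
Gap = |51.5037 − 41.8050| = 9.6987.

9.699 units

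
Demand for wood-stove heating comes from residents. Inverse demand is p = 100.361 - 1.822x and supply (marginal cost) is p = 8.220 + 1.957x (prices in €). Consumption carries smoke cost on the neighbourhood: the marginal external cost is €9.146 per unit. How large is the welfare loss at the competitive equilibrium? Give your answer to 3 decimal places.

DWL = €11.068

Market equilibrium (private): 8.220 + 1.957x = 100.361 - 1.822x → x_m = 24.3824.
Social marginal benefit = demand − MEC = 91.215 - 1.822x.
Set SMB = MC: 91.215 - 1.822x = 8.220 + 1.957x → x* = 21.9622.
Height of the DWL triangle at x_m is MC(x_m) − SMB(x_m) = MEC(x_m) = 9.1460.
DWL = ½ × 2.4202 × 9.1460 = 11.0676.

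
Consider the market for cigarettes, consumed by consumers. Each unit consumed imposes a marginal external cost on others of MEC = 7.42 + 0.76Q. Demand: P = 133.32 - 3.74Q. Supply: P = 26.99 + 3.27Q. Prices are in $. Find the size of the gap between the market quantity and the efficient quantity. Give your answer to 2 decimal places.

2.44 units

Market equilibrium (private): 26.99 + 3.27Q = 133.32 - 3.74Q → Q_m = 15.1683.
Social marginal benefit = demand − MEC = 125.90 - 4.50Q.
Set SMB = MC: 125.90 - 4.50Q = 26.99 + 3.27Q → Q* = 12.7297.
Gap = |15.1683 − 12.7297| = 2.4386.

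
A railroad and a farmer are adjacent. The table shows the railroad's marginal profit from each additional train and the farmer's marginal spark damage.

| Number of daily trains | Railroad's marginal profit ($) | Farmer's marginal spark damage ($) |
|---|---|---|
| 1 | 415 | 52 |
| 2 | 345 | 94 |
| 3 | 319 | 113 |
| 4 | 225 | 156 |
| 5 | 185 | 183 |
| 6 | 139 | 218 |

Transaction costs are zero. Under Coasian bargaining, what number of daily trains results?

5

Bargaining reaches the level where marginal profit last exceeds marginal spark damage.
That holds through level 5 (185 ≥ 183) but not at 6 (139 < 218).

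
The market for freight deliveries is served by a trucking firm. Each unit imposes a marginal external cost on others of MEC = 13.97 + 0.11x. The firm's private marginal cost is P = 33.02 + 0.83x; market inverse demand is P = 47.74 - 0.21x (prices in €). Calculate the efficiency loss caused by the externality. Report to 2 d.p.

Market equilibrium (private): 33.02 + 0.83x = 47.74 - 0.21x → x_m = 14.1538.
Social marginal cost = private MC + MEC = 46.99 + 0.94x.
Set SMC = demand: 46.99 + 0.94x = 47.74 - 0.21x → x* = 0.6522.
The loss is the area between SMC and demand from x* to x_m; with linear curves that's a triangle of height MEC(x_m).
DWL = ½ × 13.5016 × 15.5269 = 104.8190.

DWL = €104.82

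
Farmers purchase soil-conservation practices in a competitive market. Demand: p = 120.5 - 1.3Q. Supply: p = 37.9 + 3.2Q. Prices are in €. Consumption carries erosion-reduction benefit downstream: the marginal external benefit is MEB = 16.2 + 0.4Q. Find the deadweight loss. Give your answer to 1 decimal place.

Market equilibrium (private): 37.9 + 3.2Q = 120.5 - 1.3Q → Q_m = 18.3556.
Social marginal benefit = demand + MEB = 136.7 - 0.9Q.
Set SMB = MC: 136.7 - 0.9Q = 37.9 + 3.2Q → Q* = 24.0976.
Height of the DWL triangle at Q_m is SMB(Q_m) − MC(Q_m) = MEB(Q_m) = 23.5422.
DWL = ½ × 5.7420 × 23.5422 = 67.5897.

DWL = €67.6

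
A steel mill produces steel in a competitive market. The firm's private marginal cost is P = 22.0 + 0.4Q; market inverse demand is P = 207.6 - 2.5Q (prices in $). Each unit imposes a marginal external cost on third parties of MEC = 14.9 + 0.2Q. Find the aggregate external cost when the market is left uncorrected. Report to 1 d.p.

Market equilibrium (private): 22.0 + 0.4Q = 207.6 - 2.5Q → Q_m = 64.0000.
Total external cost = ∫₀^{Q_m} (14.9 + 0.2Q) dQ = 14.9×64.0000 + ½×0.2×64.0000² = 1363.2000.

$1363.2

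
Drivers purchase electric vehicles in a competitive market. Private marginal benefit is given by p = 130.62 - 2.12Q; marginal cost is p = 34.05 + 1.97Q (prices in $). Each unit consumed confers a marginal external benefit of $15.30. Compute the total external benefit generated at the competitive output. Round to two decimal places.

$361.25

Market equilibrium (private): 34.05 + 1.97Q = 130.62 - 2.12Q → Q_m = 23.6112.
Total external benefit = MEB × Q_m = 15.30 × 23.6112 = 361.2514.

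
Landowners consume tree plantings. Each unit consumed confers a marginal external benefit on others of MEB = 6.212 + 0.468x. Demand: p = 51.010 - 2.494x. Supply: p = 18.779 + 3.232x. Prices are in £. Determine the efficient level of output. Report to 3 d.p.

x* = 7.311

Social marginal benefit = demand + MEB = 57.222 - 2.026x.
Set SMB = MC: 57.222 - 2.026x = 18.779 + 3.232x → x* = 7.3113.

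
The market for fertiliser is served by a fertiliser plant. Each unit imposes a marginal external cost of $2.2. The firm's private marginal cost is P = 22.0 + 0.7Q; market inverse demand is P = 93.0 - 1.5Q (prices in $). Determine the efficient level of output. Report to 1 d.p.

Social marginal cost = private MC + MEC = 24.2 + 0.7Q.
Set SMC = demand: 24.2 + 0.7Q = 93.0 - 1.5Q → Q* = 31.2727.

Q* = 31.3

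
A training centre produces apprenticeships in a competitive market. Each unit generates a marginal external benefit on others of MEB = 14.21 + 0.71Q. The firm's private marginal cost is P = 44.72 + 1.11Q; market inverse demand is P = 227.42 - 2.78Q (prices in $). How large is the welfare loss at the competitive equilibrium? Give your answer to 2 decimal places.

DWL = $355.60

Market equilibrium (private): 44.72 + 1.11Q = 227.42 - 2.78Q → Q_m = 46.9666.
Social marginal cost = private MC − MEB = 30.51 + 0.40Q.
Set SMC = demand: 30.51 + 0.40Q = 227.42 - 2.78Q → Q* = 61.9214.
The welfare-loss triangle has base |Q_m − Q*| and height MEB(Q_m) (the vertical gap between SMC and demand is zero at Q* and MEB at Q_m).
DWL = ½ × 14.9548 × 47.5563 = 355.5975.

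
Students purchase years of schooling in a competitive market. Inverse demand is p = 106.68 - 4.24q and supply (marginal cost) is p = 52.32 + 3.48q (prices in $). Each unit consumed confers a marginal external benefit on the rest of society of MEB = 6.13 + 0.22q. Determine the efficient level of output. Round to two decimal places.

q* = 8.07

Social marginal benefit = demand + MEB = 112.81 - 4.02q.
Set SMB = MC: 112.81 - 4.02q = 52.32 + 3.48q → q* = 8.0653.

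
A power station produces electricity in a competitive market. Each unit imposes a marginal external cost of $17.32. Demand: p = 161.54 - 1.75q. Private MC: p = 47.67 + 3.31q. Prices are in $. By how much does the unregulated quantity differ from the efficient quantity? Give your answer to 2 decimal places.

Market equilibrium (private): 47.67 + 3.31q = 161.54 - 1.75q → q_m = 22.5040.
Social marginal cost = private MC + MEC = 64.99 + 3.31q.
Set SMC = demand: 64.99 + 3.31q = 161.54 - 1.75q → q* = 19.0810.
Gap = |22.5040 − 19.0810| = 3.4230.

3.42 units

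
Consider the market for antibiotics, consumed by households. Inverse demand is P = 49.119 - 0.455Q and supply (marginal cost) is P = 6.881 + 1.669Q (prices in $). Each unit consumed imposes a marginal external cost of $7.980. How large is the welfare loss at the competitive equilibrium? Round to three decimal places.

DWL = $14.991

Market equilibrium (private): 6.881 + 1.669Q = 49.119 - 0.455Q → Q_m = 19.8861.
Social marginal benefit = demand − MEC = 41.139 - 0.455Q.
Set SMB = MC: 41.139 - 0.455Q = 6.881 + 1.669Q → Q* = 16.1290.
Height of the DWL triangle at Q_m is MC(Q_m) − SMB(Q_m) = MEC(Q_m) = 7.9800.
DWL = ½ × 3.7571 × 7.9800 = 14.9908.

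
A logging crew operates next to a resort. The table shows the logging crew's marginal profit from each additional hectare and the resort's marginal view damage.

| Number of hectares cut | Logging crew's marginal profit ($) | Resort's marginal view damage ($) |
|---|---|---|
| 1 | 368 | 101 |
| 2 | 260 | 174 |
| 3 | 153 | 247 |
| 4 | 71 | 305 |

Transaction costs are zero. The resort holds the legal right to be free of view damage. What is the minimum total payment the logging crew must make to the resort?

Efficient level: marginal profit ≥ marginal view damage through level 2, so k* = 2.
With the resort holding the right, the logging crew must at least compensate total damage at k*: 101 + 174 = 275.

$275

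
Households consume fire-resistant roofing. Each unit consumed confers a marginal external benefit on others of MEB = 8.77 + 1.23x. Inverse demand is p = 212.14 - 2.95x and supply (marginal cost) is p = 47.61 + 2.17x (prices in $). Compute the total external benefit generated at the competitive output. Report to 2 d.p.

$916.90

Market equilibrium (private): 47.61 + 2.17x = 212.14 - 2.95x → x_m = 32.1348.
Total external benefit = ∫₀^{x_m} (8.77 + 1.23x) dx = 8.77×32.1348 + ½×1.23×32.1348² = 916.8991.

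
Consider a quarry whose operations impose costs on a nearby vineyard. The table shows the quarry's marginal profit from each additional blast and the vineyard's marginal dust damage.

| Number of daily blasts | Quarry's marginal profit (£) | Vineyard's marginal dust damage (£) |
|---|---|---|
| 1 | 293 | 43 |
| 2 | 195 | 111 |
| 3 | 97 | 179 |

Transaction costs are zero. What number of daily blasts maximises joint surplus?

Bargaining reaches the level where marginal profit last exceeds marginal dust damage.
That holds through level 2 (195 ≥ 111) but not at 3 (97 < 179).

2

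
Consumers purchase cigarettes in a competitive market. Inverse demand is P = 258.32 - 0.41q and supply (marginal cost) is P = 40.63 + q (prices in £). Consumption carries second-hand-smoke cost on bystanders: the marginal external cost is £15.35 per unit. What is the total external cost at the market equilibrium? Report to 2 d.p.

£2369.89

Market equilibrium (private): 40.63 + q = 258.32 - 0.41q → q_m = 154.3901.
Total external cost = MEC × q_m = 15.35 × 154.3901 = 2369.8880.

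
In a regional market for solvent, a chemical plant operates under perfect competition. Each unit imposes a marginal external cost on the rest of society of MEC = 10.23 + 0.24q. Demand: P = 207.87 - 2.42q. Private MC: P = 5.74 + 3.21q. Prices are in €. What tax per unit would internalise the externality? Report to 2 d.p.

tax = €18.08 per unit

Social marginal cost = private MC + MEC = 15.97 + 3.45q.
Set SMC = demand: 15.97 + 3.45q = 207.87 - 2.42q → q* = 32.6917.
The Pigouvian tax equals MEC at q*: 10.23 + 0.24×32.6917 = 18.0760.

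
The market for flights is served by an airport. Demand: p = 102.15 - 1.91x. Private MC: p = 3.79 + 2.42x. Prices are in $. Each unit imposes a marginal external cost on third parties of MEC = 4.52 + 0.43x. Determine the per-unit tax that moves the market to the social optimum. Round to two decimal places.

Social marginal cost = private MC + MEC = 8.31 + 2.85x.
Set SMC = demand: 8.31 + 2.85x = 102.15 - 1.91x → x* = 19.7143.
The Pigouvian tax equals MEC at x*: 4.52 + 0.43×19.7143 = 12.9971.

tax = $13.00 per unit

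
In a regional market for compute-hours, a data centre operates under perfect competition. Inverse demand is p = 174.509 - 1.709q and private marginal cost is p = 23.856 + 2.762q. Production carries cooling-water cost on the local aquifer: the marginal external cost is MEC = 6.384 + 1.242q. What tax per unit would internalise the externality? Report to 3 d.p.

Social marginal cost = private MC + MEC = 30.240 + 4.004q.
Set SMC = demand: 30.240 + 4.004q = 174.509 - 1.709q → q* = 25.2528.
The Pigouvian tax equals MEC at q*: 6.384 + 1.242×25.2528 = 37.7480.

tax = 37.748 per unit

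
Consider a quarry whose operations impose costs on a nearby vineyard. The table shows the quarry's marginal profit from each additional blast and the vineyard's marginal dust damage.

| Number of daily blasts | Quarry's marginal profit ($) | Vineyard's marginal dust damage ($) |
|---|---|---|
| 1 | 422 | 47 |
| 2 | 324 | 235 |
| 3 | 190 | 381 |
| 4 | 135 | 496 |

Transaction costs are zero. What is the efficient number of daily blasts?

2

Bargaining reaches the level where marginal profit last exceeds marginal dust damage.
That holds through level 2 (324 ≥ 235) but not at 3 (190 < 381).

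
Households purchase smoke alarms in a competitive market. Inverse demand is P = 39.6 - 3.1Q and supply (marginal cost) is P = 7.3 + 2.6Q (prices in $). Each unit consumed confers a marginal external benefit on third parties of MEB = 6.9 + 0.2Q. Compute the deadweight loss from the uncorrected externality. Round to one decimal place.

DWL = $5.9

Market equilibrium (private): 7.3 + 2.6Q = 39.6 - 3.1Q → Q_m = 5.6667.
Social marginal benefit = demand + MEB = 46.5 - 2.9Q.
Set SMB = MC: 46.5 - 2.9Q = 7.3 + 2.6Q → Q* = 7.1273.
Height of the DWL triangle at Q_m is SMB(Q_m) − MC(Q_m) = MEB(Q_m) = 8.0333.
DWL = ½ × 1.4606 × 8.0333 = 5.8667.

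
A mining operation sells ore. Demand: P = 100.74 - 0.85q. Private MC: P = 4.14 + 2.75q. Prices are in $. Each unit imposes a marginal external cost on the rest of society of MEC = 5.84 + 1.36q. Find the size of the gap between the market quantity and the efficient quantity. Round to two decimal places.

8.53 units

Market equilibrium (private): 4.14 + 2.75q = 100.74 - 0.85q → q_m = 26.8333.
Social marginal cost = private MC + MEC = 9.98 + 4.11q.
Set SMC = demand: 9.98 + 4.11q = 100.74 - 0.85q → q* = 18.2984.
Gap = |26.8333 − 18.2984| = 8.5349.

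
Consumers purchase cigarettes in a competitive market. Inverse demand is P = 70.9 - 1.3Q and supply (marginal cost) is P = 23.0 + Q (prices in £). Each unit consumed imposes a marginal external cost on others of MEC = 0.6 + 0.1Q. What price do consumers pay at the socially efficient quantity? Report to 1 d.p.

Social marginal benefit = demand − MEC = 70.3 - 1.4Q.
Set SMB = MC: 70.3 - 1.4Q = 23.0 + Q → Q* = 19.7083.
Consumer price on the demand curve at Q*: 70.9 − 1.3×19.7083 = 45.2792.

P = £45.3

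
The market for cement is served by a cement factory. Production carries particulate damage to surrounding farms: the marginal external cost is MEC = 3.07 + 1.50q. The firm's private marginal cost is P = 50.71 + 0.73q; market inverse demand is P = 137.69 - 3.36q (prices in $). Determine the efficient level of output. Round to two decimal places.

Social marginal cost = private MC + MEC = 53.78 + 2.23q.
Set SMC = demand: 53.78 + 2.23q = 137.69 - 3.36q → q* = 15.0107.

q* = 15.01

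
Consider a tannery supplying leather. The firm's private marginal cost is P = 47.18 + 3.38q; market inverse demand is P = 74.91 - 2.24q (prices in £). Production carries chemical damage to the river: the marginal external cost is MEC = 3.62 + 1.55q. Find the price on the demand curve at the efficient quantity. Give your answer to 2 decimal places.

Social marginal cost = private MC + MEC = 50.80 + 4.93q.
Set SMC = demand: 50.80 + 4.93q = 74.91 - 2.24q → q* = 3.3626.
Consumer price on the demand curve at q*: 74.91 − 2.24×3.3626 = 67.3778.

P = £67.38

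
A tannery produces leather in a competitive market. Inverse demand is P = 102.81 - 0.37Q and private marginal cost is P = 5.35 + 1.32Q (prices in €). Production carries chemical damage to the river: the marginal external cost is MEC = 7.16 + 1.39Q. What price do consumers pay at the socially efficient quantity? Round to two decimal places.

P = €91.96

Social marginal cost = private MC + MEC = 12.51 + 2.71Q.
Set SMC = demand: 12.51 + 2.71Q = 102.81 - 0.37Q → Q* = 29.3182.
Consumer price on the demand curve at Q*: 102.81 − 0.37×29.3182 = 91.9623.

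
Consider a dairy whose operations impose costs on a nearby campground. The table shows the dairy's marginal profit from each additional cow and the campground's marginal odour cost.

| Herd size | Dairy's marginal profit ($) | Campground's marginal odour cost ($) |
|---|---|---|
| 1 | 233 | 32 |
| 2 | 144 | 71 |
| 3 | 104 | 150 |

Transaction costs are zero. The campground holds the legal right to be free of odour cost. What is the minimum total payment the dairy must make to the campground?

$103

Efficient level: marginal profit ≥ marginal odour cost through level 2, so k* = 2.
With the campground holding the right, the dairy must at least compensate total damage at k*: 32 + 71 = 103.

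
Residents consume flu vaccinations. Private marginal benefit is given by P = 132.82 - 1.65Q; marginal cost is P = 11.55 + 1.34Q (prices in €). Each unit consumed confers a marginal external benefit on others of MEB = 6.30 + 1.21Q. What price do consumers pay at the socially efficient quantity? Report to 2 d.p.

Social marginal benefit = demand + MEB = 139.12 - 0.44Q.
Set SMB = MC: 139.12 - 0.44Q = 11.55 + 1.34Q → Q* = 71.6685.
Consumer price on the demand curve at Q*: 132.82 − 1.65×71.6685 = 14.5670.

P = €14.57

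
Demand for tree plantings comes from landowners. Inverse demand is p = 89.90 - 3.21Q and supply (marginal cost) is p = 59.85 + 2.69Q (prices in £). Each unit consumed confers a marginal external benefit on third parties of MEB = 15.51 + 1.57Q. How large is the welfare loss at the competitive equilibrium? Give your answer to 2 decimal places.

Market equilibrium (private): 59.85 + 2.69Q = 89.90 - 3.21Q → Q_m = 5.0932.
Social marginal benefit = demand + MEB = 105.41 - 1.64Q.
Set SMB = MC: 105.41 - 1.64Q = 59.85 + 2.69Q → Q* = 10.5219.
Height of the DWL triangle at Q_m is SMB(Q_m) − MC(Q_m) = MEB(Q_m) = 23.5064.
DWL = ½ × 5.4287 × 23.5064 = 63.8046.

DWL = £63.80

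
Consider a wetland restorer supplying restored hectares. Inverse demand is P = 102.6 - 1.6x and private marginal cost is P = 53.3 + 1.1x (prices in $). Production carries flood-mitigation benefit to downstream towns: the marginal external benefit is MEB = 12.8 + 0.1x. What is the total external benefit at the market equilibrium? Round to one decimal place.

Market equilibrium (private): 53.3 + 1.1x = 102.6 - 1.6x → x_m = 18.2593.
Total external benefit = ∫₀^{x_m} (12.8 + 0.1x) dx = 12.8×18.2593 + ½×0.1×18.2593² = 250.3891.

$250.4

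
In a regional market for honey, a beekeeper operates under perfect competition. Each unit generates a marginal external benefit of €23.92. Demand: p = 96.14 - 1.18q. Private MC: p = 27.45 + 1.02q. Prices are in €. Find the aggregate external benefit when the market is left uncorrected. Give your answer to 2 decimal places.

Market equilibrium (private): 27.45 + 1.02q = 96.14 - 1.18q → q_m = 31.2227.
Total external benefit = MEB × q_m = 23.92 × 31.2227 = 746.8470.

€746.85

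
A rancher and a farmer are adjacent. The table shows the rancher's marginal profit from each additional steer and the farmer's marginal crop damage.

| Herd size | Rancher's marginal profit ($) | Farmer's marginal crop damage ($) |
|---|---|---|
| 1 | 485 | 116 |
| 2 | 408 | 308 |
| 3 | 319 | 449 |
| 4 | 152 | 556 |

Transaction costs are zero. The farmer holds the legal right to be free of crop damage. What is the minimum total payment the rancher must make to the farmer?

$424

Efficient level: marginal profit ≥ marginal crop damage through level 2, so k* = 2.
With the farmer holding the right, the rancher must at least compensate total damage at k*: 116 + 308 = 424.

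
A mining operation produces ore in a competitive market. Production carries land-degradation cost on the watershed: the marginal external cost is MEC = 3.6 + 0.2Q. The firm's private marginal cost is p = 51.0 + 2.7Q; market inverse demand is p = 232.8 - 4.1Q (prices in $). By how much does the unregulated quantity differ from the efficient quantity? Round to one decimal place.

Market equilibrium (private): 51.0 + 2.7Q = 232.8 - 4.1Q → Q_m = 26.7353.
Social marginal cost = private MC + MEC = 54.6 + 2.9Q.
Set SMC = demand: 54.6 + 2.9Q = 232.8 - 4.1Q → Q* = 25.4571.
Gap = |26.7353 − 25.4571| = 1.2782.

1.3 units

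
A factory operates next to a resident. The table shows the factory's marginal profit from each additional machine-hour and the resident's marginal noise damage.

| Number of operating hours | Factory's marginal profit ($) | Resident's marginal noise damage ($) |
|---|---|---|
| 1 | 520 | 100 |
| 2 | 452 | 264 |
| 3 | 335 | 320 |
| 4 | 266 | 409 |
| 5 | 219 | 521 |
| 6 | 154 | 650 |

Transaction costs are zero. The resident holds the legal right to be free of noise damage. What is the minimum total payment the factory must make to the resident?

Efficient level: marginal profit ≥ marginal noise damage through level 3, so k* = 3.
With the resident holding the right, the factory must at least compensate total damage at k*: 100 + 264 + 320 = 684.

$684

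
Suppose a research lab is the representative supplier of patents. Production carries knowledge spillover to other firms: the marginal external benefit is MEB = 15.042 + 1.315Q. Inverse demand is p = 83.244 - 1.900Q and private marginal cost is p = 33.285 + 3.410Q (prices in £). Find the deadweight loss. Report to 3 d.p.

Market equilibrium (private): 33.285 + 3.410Q = 83.244 - 1.900Q → Q_m = 9.4085.
Social marginal cost = private MC − MEB = 18.243 + 2.095Q.
Set SMC = demand: 18.243 + 2.095Q = 83.244 - 1.900Q → Q* = 16.2706.
The loss is the area between SMC and demand from Q* to Q_m; with linear curves that's a triangle of height MEB(Q_m).
DWL = ½ × 6.8621 × 27.4141 = 94.0591.

DWL = £94.059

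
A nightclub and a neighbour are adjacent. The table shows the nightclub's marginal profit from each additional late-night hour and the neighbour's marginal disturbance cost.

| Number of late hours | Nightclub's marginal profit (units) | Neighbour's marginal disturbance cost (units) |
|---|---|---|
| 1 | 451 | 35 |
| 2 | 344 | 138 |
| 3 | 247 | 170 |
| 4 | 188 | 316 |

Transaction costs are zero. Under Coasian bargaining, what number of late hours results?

3

Bargaining reaches the level where marginal profit last exceeds marginal disturbance cost.
That holds through level 3 (247 ≥ 170) but not at 4 (188 < 316).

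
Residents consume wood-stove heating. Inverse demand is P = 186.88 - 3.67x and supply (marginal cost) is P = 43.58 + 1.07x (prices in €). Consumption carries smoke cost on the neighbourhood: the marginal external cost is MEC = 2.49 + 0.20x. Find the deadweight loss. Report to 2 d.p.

Market equilibrium (private): 43.58 + 1.07x = 186.88 - 3.67x → x_m = 30.2321.
Social marginal benefit = demand − MEC = 184.39 - 3.87x.
Set SMB = MC: 184.39 - 3.87x = 43.58 + 1.07x → x* = 28.5040.
The welfare-loss triangle has base |x_m − x*| and height MEC(x_m) (the vertical gap between SMB and MC is zero at x* and MEC at x_m).
DWL = ½ × 1.7281 × 8.5364 = 7.3759.

DWL = €7.38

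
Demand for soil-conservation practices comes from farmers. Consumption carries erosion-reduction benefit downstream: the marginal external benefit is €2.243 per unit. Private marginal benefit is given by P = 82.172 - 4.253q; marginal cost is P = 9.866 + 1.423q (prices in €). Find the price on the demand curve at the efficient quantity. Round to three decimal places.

Social marginal benefit = demand + MEB = 84.415 - 4.253q.
Set SMB = MC: 84.415 - 4.253q = 9.866 + 1.423q → q* = 13.1341.
Consumer price on the demand curve at q*: 82.172 − 4.253×13.1341 = 26.3127.

P = €26.313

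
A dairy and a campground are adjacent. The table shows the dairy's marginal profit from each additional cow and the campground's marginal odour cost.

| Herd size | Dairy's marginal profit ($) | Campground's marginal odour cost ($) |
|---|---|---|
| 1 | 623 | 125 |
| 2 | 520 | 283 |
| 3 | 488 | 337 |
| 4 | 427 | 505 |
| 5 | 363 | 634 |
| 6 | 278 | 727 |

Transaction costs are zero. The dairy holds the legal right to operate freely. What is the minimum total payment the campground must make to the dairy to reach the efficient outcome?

Left alone the dairy would choose level 6 (marginal profit stays positive).
Efficient level: k* = 3 (marginal profit ≥ marginal odour cost through 3).
The campground must at least cover the dairy's forgone profit from cutting 6→3: 427 + 363 + 278 = 1068.

$1068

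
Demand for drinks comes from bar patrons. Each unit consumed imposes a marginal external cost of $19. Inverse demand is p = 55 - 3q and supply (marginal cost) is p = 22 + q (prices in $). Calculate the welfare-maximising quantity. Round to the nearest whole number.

q* = 4

Social marginal benefit = demand − MEC = 36 - 3q.
Set SMB = MC: 36 - 3q = 22 + q → q* = 3.5000.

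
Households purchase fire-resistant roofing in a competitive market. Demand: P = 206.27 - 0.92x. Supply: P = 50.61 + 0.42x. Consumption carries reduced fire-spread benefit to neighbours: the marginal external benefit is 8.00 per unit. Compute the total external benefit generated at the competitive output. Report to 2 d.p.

929.31

Market equilibrium (private): 50.61 + 0.42x = 206.27 - 0.92x → x_m = 116.1642.
Total external benefit = MEB × x_m = 8.00 × 116.1642 = 929.3136.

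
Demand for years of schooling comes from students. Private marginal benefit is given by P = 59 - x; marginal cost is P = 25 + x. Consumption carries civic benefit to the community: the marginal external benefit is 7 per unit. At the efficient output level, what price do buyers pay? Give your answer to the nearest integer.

P = 39

Social marginal benefit = demand + MEB = 66 - x.
Set SMB = MC: 66 - x = 25 + x → x* = 20.5000.
Consumer price on the demand curve at x*: 59 − 1×20.5000 = 38.5000.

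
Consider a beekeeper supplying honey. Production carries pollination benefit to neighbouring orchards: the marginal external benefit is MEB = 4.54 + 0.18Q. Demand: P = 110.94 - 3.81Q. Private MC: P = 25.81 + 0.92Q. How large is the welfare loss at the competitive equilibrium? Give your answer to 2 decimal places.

DWL = 6.65

Market equilibrium (private): 25.81 + 0.92Q = 110.94 - 3.81Q → Q_m = 17.9979.
Social marginal cost = private MC − MEB = 21.27 + 0.74Q.
Set SMC = demand: 21.27 + 0.74Q = 110.94 - 3.81Q → Q* = 19.7077.
Between Q* and Q_m the wedge demand − SMC runs linearly from 0 to MEB(Q_m), so the loss is a triangle.
DWL = ½ × 1.7098 × 7.7796 = 6.6508.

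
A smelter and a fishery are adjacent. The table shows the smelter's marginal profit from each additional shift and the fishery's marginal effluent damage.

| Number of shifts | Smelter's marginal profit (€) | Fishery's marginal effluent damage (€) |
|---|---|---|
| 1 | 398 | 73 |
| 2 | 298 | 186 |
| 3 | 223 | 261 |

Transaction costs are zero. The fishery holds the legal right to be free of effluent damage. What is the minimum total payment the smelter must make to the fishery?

Efficient level: marginal profit ≥ marginal effluent damage through level 2, so k* = 2.
With the fishery holding the right, the smelter must at least compensate total damage at k*: 73 + 186 = 259.

€259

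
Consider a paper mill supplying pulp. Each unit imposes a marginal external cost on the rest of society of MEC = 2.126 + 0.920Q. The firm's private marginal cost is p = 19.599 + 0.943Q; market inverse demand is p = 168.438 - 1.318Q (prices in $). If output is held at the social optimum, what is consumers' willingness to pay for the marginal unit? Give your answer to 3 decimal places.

P = $107.650

Social marginal cost = private MC + MEC = 21.725 + 1.863Q.
Set SMC = demand: 21.725 + 1.863Q = 168.438 - 1.318Q → Q* = 46.1217.
Consumer price on the demand curve at Q*: 168.438 − 1.318×46.1217 = 107.6496.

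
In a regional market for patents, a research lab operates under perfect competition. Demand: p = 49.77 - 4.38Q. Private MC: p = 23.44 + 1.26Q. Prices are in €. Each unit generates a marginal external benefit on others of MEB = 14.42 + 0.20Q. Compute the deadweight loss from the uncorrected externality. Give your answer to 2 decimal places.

DWL = €21.67

Market equilibrium (private): 23.44 + 1.26Q = 49.77 - 4.38Q → Q_m = 4.6684.
Social marginal cost = private MC − MEB = 9.02 + 1.06Q.
Set SMC = demand: 9.02 + 1.06Q = 49.77 - 4.38Q → Q* = 7.4908.
Height of the DWL triangle at Q_m is demand(Q_m) − SMC(Q_m) = MEB(Q_m) = 15.3537.
DWL = ½ × 2.8224 × 15.3537 = 21.6671.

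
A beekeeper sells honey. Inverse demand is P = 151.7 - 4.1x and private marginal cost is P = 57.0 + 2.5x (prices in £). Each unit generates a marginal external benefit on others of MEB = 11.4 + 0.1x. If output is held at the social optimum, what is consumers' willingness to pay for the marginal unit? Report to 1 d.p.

P = £84.8

Social marginal cost = private MC − MEB = 45.6 + 2.4x.
Set SMC = demand: 45.6 + 2.4x = 151.7 - 4.1x → x* = 16.3231.
Consumer price on the demand curve at x*: 151.7 − 4.1×16.3231 = 84.7753.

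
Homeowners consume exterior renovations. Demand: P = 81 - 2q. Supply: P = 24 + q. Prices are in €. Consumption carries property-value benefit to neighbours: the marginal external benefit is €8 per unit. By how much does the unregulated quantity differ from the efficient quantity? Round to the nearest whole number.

3 units

Market equilibrium (private): 24 + q = 81 - 2q → q_m = 19.0000.
Social marginal benefit = demand + MEB = 89 - 2q.
Set SMB = MC: 89 - 2q = 24 + q → q* = 21.6667.
Gap = |19.0000 − 21.6667| = 2.6667.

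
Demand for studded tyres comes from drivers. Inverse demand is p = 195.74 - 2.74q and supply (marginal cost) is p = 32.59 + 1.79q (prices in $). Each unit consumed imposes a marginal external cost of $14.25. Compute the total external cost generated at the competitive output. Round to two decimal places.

Market equilibrium (private): 32.59 + 1.79q = 195.74 - 2.74q → q_m = 36.0155.
Total external cost = MEC × q_m = 14.25 × 36.0155 = 513.2209.

$513.22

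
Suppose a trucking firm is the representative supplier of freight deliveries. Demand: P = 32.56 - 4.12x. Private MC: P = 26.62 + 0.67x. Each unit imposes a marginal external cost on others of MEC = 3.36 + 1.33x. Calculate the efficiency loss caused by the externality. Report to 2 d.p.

Market equilibrium (private): 26.62 + 0.67x = 32.56 - 4.12x → x_m = 1.2401.
Social marginal cost = private MC + MEC = 29.98 + 2.00x.
Set SMC = demand: 29.98 + 2.00x = 32.56 - 4.12x → x* = 0.4216.
Height of the DWL triangle at x_m is SMC(x_m) − demand(x_m) = MEC(x_m) = 5.0093.
DWL = ½ × 0.8185 × 5.0093 = 2.0501.

DWL = 2.05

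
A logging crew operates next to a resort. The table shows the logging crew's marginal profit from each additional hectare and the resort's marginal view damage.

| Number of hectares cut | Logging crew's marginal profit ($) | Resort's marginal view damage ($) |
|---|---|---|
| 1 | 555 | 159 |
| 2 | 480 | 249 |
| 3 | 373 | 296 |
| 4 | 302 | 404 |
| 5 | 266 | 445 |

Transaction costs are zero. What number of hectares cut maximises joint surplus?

3

Bargaining reaches the level where marginal profit last exceeds marginal view damage.
That holds through level 3 (373 ≥ 296) but not at 4 (302 < 404).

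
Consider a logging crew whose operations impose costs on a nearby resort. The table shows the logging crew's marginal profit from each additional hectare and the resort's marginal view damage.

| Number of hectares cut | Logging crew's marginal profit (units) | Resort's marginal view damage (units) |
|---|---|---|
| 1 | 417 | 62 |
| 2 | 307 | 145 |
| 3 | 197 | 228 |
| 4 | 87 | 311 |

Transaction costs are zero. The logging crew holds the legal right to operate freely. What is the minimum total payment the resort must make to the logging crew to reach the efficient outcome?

Left alone the logging crew would choose level 4 (marginal profit stays positive).
Efficient level: k* = 2 (marginal profit ≥ marginal view damage through 2).
The resort must at least cover the logging crew's forgone profit from cutting 4→2: 197 + 87 = 284.

284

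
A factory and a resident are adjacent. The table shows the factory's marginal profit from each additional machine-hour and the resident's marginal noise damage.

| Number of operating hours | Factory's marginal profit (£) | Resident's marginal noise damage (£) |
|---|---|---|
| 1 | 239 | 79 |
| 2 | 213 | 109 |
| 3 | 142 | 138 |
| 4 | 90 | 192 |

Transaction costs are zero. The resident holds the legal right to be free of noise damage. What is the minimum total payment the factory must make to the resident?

£326

Efficient level: marginal profit ≥ marginal noise damage through level 3, so k* = 3.
With the resident holding the right, the factory must at least compensate total damage at k*: 79 + 109 + 138 = 326.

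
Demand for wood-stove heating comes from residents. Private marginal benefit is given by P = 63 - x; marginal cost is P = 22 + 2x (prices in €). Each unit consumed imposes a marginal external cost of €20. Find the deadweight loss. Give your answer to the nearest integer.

Market equilibrium (private): 22 + 2x = 63 - x → x_m = 13.6667.
Social marginal benefit = demand − MEC = 43 - x.
Set SMB = MC: 43 - x = 22 + 2x → x* = 7.0000.
The welfare-loss triangle has base |x_m − x*| and height MEC(x_m) (the vertical gap between SMB and MC is zero at x* and MEC at x_m).
DWL = ½ × 6.6667 × 20.0000 = 66.6670.

DWL = €67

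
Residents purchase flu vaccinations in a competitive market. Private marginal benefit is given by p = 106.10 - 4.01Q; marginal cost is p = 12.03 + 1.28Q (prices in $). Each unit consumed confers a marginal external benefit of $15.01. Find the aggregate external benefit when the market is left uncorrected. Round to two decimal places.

$266.92

Market equilibrium (private): 12.03 + 1.28Q = 106.10 - 4.01Q → Q_m = 17.7826.
Total external benefit = MEB × Q_m = 15.01 × 17.7826 = 266.9168.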